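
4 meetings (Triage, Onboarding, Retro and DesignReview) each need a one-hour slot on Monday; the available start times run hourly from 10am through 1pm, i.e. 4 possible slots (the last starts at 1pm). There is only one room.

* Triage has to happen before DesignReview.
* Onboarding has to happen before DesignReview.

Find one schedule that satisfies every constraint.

Retro -> 1pm, Onboarding -> 11am, Triage -> 10am, DesignReview -> 12pm

Checking: Triage(10am) before DesignReview(12pm); Onboarding(11am) before DesignReview(12pm); max 1 per slot (cap 1).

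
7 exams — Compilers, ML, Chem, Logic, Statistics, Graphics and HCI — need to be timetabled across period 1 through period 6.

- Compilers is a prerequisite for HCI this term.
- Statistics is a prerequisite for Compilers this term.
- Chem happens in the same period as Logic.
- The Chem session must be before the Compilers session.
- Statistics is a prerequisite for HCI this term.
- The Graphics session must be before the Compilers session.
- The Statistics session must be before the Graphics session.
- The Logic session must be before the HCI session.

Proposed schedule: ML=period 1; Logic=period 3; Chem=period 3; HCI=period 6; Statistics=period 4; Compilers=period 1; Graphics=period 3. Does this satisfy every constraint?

The Statistics session must be before the Graphics session — violated.
Chem happens in the same period as Logic — holds.
The Chem session must be before the Compilers session — violated.
Compilers is a prerequisite for HCI this term — holds.
Statistics is a prerequisite for Compilers this term — violated.
The Graphics session must be before the Compilers session — violated.
Statistics is a prerequisite for HCI this term — holds.
The Logic session must be before the HCI session — holds.

Invalid. Statistics is a prerequisite for Compilers this term.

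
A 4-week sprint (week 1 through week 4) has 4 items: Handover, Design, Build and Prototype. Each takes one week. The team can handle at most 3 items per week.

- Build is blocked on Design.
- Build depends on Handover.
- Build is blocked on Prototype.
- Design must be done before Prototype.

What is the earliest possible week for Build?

Precedence pushes Build to at least week 3.
Build at week 3 is achievable: Design=week 1; Handover=week 1; Prototype=week 2; Build=week 3.

week 3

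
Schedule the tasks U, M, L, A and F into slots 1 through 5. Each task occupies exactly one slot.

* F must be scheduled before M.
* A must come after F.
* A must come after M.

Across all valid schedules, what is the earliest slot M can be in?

2

Precedence pushes M to at least 2; downstream work caps M at 4.
M at 2 is achievable: F in 1, L in 1, M in 2, U in 1, A in 3.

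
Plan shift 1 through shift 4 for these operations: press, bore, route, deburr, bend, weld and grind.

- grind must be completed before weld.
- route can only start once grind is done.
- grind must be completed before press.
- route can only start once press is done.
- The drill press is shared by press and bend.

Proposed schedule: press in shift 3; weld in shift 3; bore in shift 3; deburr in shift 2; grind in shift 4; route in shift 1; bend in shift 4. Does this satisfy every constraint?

No. route can only start once grind is done is not satisfied.

The drill press is shared by press and bend — holds.
route can only start once press is done — violated.
route can only start once grind is done — violated.
grind must be completed before weld — violated.
grind must be completed before press — violated.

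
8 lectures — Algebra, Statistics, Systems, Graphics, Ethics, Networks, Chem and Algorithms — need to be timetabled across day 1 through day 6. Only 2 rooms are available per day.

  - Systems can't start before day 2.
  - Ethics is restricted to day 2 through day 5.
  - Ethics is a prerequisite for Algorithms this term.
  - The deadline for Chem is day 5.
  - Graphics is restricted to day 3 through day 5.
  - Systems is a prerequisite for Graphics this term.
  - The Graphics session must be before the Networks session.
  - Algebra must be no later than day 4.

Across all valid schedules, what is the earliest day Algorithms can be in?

day 3

Precedence pushes Algorithms to at least day 3.
Algorithms at day 3 is achievable: Statistics -> day 4; Ethics -> day 2; Systems -> day 2; Networks -> day 4; Algorithms -> day 3; Chem -> day 1; Algebra -> day 1; Graphics -> day 3.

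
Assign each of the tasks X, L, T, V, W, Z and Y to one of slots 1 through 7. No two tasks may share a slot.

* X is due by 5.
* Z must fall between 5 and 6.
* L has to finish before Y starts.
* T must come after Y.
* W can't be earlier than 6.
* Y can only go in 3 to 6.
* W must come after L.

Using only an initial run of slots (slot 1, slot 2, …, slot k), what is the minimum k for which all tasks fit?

7 slots

The precedence chain requires at least 3 distinct slots.
With at most 1 per slot and 7 tasks, at least 7 slots are needed.
W can't be placed before 6, so the schedule must run through at least slot 6.
7 works (last occupied slot: 7): for example V in 7, X in 1, L in 2, T in 4, Z in 5, Y in 3, W in 6.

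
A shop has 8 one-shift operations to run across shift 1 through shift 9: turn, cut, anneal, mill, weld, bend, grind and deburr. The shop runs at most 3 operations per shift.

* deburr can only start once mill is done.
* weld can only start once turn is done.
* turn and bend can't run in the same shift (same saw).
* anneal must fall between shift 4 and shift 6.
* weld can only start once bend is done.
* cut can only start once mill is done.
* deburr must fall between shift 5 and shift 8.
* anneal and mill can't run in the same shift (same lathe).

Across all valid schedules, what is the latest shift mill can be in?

Downstream work caps mill at shift 7.
mill at shift 7 is achievable: grind=shift 1; cut=shift 8; turn=shift 1; anneal=shift 4; deburr=shift 8; mill=shift 7; bend=shift 2; weld=shift 3.

shift 7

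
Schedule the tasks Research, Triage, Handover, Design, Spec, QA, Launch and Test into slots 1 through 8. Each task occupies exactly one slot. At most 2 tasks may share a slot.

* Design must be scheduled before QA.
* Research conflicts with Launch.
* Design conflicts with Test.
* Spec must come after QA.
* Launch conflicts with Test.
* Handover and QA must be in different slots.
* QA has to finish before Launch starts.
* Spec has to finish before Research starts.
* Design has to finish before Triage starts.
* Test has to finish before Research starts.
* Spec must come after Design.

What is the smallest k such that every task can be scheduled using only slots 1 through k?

4

The precedence chain requires at least 4 distinct slots.
With at most 2 per slot and 8 tasks, at least 4 slots are needed.
4 works (last occupied slot: 4): for example Spec -> 3, Handover -> 1, QA -> 2, Launch -> 3, Design -> 1, Research -> 4, Triage -> 4, Test -> 2.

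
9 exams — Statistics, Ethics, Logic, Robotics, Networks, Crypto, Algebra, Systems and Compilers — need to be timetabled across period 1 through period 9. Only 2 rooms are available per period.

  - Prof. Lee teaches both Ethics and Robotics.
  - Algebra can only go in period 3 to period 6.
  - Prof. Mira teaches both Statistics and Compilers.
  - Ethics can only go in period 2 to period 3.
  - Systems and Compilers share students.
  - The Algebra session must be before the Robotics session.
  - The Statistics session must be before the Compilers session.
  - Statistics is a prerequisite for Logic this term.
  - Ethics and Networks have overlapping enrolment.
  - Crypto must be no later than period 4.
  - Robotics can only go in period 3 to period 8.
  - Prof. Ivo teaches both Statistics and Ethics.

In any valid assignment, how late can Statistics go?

period 8

Downstream work caps Statistics at period 8.
Statistics at period 8 is achievable: Statistics -> period 8; Ethics -> period 2; Robotics -> period 4; Logic -> period 9; Crypto -> period 1; Compilers -> period 9; Systems -> period 2; Algebra -> period 3; Networks -> period 1.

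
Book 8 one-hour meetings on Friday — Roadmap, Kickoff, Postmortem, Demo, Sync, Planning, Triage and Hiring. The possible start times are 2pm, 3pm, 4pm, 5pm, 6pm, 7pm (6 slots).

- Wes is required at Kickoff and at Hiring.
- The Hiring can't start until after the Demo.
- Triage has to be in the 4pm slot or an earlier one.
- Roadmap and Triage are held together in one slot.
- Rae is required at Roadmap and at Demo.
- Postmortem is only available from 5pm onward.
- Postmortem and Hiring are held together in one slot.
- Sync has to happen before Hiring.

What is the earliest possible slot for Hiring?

5pm

Hiring must be in the same slot as Postmortem, which can't be before 5pm, so Hiring is at least 5pm.
Hiring at 5pm is achievable: Kickoff -> 2pm; Demo -> 3pm; Planning -> 2pm; Hiring -> 5pm; Postmortem -> 5pm; Sync -> 2pm; Roadmap -> 2pm; Triage -> 2pm.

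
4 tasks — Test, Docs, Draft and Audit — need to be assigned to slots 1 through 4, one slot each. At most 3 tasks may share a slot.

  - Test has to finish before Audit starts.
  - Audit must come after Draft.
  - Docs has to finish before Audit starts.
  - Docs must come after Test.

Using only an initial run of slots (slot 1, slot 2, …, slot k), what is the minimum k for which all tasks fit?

3

The precedence chain requires at least 3 distinct slots.
With at most 3 per slot and 4 tasks, at least 2 slots are needed.
3 works (last occupied slot: 3): for example Draft in 1, Audit in 3, Test in 1, Docs in 2.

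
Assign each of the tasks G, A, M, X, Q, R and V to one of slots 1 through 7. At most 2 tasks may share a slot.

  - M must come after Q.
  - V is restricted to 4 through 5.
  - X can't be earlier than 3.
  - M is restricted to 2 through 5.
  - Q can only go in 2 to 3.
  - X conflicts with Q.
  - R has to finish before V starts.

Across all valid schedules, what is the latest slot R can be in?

Downstream work caps R at 4.
R at 4 is achievable: A -> 1, R -> 4, X -> 3, Q -> 2, V -> 5, G -> 1, M -> 3.

4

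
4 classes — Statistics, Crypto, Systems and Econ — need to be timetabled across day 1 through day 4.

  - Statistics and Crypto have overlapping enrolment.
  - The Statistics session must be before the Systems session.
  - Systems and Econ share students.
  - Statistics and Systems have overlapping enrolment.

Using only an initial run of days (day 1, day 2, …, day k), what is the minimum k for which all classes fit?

The precedence chain requires at least 2 distinct days.
2 works (last occupied day: day 2): for example Statistics -> day 1; Crypto -> day 2; Systems -> day 2; Econ -> day 1.

2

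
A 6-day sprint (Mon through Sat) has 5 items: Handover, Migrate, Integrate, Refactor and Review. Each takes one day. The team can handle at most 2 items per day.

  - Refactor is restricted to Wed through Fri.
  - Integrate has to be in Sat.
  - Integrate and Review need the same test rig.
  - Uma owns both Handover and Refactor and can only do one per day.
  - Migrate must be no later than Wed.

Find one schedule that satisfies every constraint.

Integrate in Sat; Handover in Mon; Review in Tue; Migrate in Mon; Refactor in Wed

Checking: Handover(Mon) != Refactor(Wed); Integrate(Sat) != Review(Tue); Integrate=Sat in [Sat,Sat]; Refactor=Wed in [Wed,Fri]; Migrate=Mon in [Mon,Wed]; max 2 per day (cap 2).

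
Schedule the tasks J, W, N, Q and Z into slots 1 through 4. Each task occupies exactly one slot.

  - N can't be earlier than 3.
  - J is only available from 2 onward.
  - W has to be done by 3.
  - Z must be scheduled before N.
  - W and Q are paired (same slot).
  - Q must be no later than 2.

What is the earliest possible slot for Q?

Q's own window allows nothing later than 2.
Q at 1 is achievable: Q -> 1; J -> 2; N -> 3; W -> 1; Z -> 1.

1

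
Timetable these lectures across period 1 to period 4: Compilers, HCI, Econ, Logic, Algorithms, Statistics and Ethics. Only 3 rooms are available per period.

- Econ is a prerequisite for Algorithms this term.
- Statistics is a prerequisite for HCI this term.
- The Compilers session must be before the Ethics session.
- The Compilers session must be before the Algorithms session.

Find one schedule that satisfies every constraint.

Compilers in period 1; Statistics in period 1; Ethics in period 2; HCI in period 2; Logic in period 3; Econ in period 1; Algorithms in period 2

Checking: Compilers(period 1) before Ethics(period 2); Compilers(period 1) before Algorithms(period 2); Statistics(period 1) before HCI(period 2); Econ(period 1) before Algorithms(period 2); max 3 per period (cap 3).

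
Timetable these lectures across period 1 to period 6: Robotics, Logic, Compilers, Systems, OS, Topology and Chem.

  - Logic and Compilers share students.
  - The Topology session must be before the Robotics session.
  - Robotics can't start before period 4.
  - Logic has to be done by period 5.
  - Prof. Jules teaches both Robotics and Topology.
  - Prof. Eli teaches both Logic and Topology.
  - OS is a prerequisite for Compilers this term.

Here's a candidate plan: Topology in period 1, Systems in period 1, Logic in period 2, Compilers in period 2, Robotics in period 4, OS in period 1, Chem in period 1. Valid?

Logic has to be done by period 5 — holds.
The Topology session must be before the Robotics session — holds.
Prof. Eli teaches both Logic and Topology — holds.
OS is a prerequisite for Compilers this term — holds.
Logic and Compilers share students — violated.
Robotics can't start before period 4 — holds.
Prof. Jules teaches both Robotics and Topology — holds.

No. Logic and Compilers share students is not satisfied.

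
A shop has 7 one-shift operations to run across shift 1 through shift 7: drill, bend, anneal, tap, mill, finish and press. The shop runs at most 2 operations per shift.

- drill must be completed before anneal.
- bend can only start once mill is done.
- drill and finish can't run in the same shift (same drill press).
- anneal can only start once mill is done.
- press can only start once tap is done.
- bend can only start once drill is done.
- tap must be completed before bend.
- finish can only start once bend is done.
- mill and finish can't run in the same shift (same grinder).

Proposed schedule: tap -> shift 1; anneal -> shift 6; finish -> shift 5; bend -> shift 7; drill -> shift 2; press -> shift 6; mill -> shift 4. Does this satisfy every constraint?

Invalid. finish can only start once bend is done.

anneal can only start once mill is done — holds.
The shop runs at most 2 operations per shift — holds.
tap must be completed before bend — holds.
bend can only start once drill is done — holds.
press can only start once tap is done — holds.
finish can only start once bend is done — violated.
drill must be completed before anneal — holds.
bend can only start once mill is done — holds.
mill and finish can't run in the same shift (same grinder) — holds.
drill and finish can't run in the same shift (same drill press) — holds.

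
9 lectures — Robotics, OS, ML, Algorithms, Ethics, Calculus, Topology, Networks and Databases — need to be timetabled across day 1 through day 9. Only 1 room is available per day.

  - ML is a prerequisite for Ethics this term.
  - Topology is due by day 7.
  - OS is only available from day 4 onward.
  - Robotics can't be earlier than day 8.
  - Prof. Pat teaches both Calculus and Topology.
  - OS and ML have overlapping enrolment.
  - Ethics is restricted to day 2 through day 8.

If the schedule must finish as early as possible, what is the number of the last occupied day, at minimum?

9

The precedence chain requires at least 2 distinct days.
With at most 1 per day and 9 lectures, at least 9 days are needed.
Robotics can't be placed before day 8, so the schedule must run through at least day 8.
9 works (last occupied day: day 9): for example Databases -> day 9, Robotics -> day 8, OS -> day 4, Algorithms -> day 5, ML -> day 1, Ethics -> day 2, Networks -> day 7, Calculus -> day 6, Topology -> day 3.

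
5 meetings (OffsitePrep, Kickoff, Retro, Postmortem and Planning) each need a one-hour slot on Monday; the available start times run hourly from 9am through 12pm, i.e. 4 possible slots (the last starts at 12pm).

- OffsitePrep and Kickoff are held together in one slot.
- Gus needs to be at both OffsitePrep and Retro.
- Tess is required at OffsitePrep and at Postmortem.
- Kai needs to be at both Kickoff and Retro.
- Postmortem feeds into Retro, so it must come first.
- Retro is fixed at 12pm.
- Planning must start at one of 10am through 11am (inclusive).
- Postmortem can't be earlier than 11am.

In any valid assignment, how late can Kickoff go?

10am

Kickoff at 10am is achievable: OffsitePrep in 10am; Retro in 12pm; Postmortem in 11am; Planning in 10am; Kickoff in 10am.
Nothing later works — the conflict constraints rule out every slot after 10am.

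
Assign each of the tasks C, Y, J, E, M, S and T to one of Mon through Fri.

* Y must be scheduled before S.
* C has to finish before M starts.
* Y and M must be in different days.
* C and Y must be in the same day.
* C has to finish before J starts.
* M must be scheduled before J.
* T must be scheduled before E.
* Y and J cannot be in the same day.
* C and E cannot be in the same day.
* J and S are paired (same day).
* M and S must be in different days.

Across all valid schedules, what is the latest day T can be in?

Thu

Downstream work caps T at Thu.
T at Thu is achievable: M in Tue, S in Wed, T in Thu, E in Fri, J in Wed, C in Mon, Y in Mon.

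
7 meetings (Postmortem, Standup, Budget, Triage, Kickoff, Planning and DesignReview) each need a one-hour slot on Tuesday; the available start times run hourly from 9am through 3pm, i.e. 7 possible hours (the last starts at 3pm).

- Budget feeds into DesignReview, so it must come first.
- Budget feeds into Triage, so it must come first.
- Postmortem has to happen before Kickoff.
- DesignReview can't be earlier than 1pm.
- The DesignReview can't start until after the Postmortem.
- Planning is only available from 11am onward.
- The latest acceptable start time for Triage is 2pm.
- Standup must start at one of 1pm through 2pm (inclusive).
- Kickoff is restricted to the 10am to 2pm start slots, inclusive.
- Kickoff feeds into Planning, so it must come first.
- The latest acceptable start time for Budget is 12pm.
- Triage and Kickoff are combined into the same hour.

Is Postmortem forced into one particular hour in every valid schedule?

No

Postmortem can be 9am (e.g. Triage in 10am, DesignReview in 1pm, Kickoff in 10am, Planning in 11am, Budget in 9am, Postmortem in 9am, Standup in 1pm) or 10am (e.g. Standup in 1pm; Kickoff in 11am; Triage in 11am; Postmortem in 10am; DesignReview in 1pm; Budget in 9am; Planning in 12pm).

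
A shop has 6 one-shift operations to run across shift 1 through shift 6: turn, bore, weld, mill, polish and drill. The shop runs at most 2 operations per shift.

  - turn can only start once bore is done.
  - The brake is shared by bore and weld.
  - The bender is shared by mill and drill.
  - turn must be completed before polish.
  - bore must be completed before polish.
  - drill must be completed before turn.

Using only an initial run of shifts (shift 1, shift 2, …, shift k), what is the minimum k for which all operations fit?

The precedence chain requires at least 3 distinct shifts.
With at most 2 per shift and 6 operations, at least 3 shifts are needed.
3 works (last occupied shift: shift 3): for example polish in shift 3; weld in shift 2; bore in shift 1; mill in shift 3; turn in shift 2; drill in shift 1.

3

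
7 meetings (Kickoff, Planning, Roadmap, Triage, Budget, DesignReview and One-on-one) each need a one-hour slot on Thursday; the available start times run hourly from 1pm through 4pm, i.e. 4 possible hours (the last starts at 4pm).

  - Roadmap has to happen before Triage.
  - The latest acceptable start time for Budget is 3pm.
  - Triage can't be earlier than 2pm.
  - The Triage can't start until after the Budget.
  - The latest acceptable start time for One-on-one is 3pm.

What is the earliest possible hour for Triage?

Triage is available from 2pm.
Triage at 2pm is achievable: Planning in 1pm; Triage in 2pm; Roadmap in 1pm; Kickoff in 1pm; DesignReview in 1pm; One-on-one in 1pm; Budget in 1pm.

2pm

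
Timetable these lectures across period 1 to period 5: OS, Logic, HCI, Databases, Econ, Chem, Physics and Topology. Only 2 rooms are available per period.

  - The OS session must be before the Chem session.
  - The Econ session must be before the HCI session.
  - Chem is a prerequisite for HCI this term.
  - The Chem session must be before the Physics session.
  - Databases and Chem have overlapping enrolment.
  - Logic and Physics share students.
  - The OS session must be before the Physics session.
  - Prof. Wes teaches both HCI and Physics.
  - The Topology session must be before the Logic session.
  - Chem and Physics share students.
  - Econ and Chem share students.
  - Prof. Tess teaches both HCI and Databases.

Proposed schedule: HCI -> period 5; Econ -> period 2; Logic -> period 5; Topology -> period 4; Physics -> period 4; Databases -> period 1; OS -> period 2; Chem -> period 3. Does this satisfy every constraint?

Yes, all constraints hold

The Econ session must be before the HCI session — holds.
Econ and Chem share students — holds.
Logic and Physics share students — holds.
Prof. Tess teaches both HCI and Databases — holds.
The Topology session must be before the Logic session — holds.
The Chem session must be before the Physics session — holds.
The OS session must be before the Physics session — holds.
Chem and Physics share students — holds.
Chem is a prerequisite for HCI this term — holds.
Databases and Chem have overlapping enrolment — holds.
The OS session must be before the Chem session — holds.
Prof. Wes teaches both HCI and Physics — holds.
Only 2 rooms are available per period — holds.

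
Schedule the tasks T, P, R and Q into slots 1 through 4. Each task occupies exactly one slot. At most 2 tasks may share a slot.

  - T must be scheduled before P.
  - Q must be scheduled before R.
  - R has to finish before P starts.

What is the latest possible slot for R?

Precedence pushes R to at least 2; downstream work caps R at 3.
R at 3 is achievable: Q in 1, T in 1, R in 3, P in 4.

3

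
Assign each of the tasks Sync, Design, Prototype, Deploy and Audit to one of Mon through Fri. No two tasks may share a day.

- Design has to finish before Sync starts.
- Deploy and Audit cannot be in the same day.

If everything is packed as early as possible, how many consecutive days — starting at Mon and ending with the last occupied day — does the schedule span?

5 days

The precedence chain requires at least 2 distinct days.
With at most 1 per day and 5 tasks, at least 5 days are needed.
5 works (last occupied day: Fri): for example Prototype=Wed; Audit=Fri; Deploy=Thu; Design=Mon; Sync=Tue.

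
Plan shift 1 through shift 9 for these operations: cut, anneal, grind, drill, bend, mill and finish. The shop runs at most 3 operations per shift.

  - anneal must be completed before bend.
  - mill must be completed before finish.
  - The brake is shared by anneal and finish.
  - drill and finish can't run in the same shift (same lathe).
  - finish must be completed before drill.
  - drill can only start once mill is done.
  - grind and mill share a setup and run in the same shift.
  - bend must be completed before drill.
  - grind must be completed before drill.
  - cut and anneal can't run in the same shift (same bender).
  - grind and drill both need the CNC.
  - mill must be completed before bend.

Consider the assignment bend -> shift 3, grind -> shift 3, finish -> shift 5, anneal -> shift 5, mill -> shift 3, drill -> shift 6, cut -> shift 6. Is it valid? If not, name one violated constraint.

No — it violates: anneal must be completed before bend

grind and drill both need the CNC — holds.
mill must be completed before bend — violated.
cut and anneal can't run in the same shift (same bender) — holds.
bend must be completed before drill — holds.
drill and finish can't run in the same shift (same lathe) — holds.
anneal must be completed before bend — violated.
drill can only start once mill is done — holds.
The shop runs at most 3 operations per shift — holds.
grind and mill share a setup and run in the same shift — holds.
mill must be completed before finish — holds.
finish must be completed before drill — holds.
grind must be completed before drill — holds.
The brake is shared by anneal and finish — violated.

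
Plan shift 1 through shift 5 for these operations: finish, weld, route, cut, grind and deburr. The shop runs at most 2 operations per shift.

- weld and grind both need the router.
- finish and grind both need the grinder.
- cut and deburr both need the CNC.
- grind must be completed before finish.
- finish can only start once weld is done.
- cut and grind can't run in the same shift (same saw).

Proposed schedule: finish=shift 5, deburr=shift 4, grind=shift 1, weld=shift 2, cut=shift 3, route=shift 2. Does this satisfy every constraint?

Yes

weld and grind both need the router — holds.
cut and deburr both need the CNC — holds.
The shop runs at most 2 operations per shift — holds.
cut and grind can't run in the same shift (same saw) — holds.
finish can only start once weld is done — holds.
grind must be completed before finish — holds.
finish and grind both need the grinder — holds.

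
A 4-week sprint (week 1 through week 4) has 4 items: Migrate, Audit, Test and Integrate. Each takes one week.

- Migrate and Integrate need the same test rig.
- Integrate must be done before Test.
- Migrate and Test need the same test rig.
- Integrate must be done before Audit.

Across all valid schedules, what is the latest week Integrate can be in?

Downstream work caps Integrate at week 3.
Integrate at week 3 is achievable: Integrate -> week 3, Migrate -> week 1, Test -> week 4, Audit -> week 4.

week 3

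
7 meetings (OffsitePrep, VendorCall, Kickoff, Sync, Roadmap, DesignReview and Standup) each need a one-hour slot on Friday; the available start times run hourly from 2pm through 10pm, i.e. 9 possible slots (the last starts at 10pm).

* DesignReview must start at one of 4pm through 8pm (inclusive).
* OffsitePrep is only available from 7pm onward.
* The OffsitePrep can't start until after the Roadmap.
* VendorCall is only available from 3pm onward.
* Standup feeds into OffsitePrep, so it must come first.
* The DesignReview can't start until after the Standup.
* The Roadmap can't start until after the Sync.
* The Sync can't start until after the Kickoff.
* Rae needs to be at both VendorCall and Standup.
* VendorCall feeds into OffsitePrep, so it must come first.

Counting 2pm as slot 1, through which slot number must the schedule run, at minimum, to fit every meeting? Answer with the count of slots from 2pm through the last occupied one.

The precedence chain requires at least 4 distinct slots.
OffsitePrep can't be placed before 7pm — that is slot 6 counting from 2pm — so the schedule must run through at least 6 slots.
6 works (last occupied slot: 7pm): for example DesignReview -> 4pm, Roadmap -> 4pm, OffsitePrep -> 7pm, Standup -> 2pm, VendorCall -> 3pm, Sync -> 3pm, Kickoff -> 2pm.

6 slots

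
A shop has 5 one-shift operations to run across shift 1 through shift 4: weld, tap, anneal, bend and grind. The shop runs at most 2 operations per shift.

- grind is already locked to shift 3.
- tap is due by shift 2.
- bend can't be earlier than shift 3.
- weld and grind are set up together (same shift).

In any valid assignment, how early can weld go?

shift 3

Weld must be in the same shift as grind, which can't be before shift 3, so weld is at least shift 3; weld must be in the same shift as grind, which can't be after shift 3, so weld is at most shift 3.
weld at shift 3 is achievable: grind=shift 3; anneal=shift 1; weld=shift 3; tap=shift 1; bend=shift 4.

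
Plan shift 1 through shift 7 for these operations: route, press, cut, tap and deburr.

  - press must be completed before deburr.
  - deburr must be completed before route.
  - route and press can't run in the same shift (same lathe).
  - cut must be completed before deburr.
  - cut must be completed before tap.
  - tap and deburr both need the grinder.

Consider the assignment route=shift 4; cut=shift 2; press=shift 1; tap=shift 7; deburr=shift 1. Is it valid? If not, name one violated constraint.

No — it violates: cut must be completed before deburr

cut must be completed before tap — holds.
cut must be completed before deburr — violated.
deburr must be completed before route — holds.
route and press can't run in the same shift (same lathe) — holds.
tap and deburr both need the grinder — holds.
press must be completed before deburr — violated.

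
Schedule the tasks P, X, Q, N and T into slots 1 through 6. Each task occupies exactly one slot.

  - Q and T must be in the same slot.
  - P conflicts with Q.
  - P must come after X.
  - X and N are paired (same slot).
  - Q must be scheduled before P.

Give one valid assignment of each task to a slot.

N -> 1; P -> 2; Q -> 1; T -> 1; X -> 1

Checking: X(1) before P(2); Q(1) before P(2); P(2) != Q(1); Q = T = 1; X = N = 1.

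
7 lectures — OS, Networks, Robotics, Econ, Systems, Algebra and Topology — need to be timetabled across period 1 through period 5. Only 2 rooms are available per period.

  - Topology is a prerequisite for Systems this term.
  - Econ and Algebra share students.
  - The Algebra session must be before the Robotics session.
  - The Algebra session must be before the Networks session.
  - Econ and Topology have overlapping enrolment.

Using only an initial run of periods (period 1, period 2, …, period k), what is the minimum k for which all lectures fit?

The precedence chain requires at least 2 distinct periods.
With at most 2 per period and 7 lectures, at least 4 periods are needed.
4 works (last occupied period: period 4): for example OS in period 3; Systems in period 3; Econ in period 4; Networks in period 2; Algebra in period 1; Topology in period 1; Robotics in period 2.

4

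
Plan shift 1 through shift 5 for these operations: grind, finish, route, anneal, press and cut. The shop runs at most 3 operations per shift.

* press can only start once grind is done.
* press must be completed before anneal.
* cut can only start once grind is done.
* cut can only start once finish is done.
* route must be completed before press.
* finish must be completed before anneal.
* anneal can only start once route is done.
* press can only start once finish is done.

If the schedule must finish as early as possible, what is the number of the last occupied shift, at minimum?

shift 3

The precedence chain requires at least 3 distinct shifts.
With at most 3 per shift and 6 operations, at least 2 shifts are needed.
3 works (last occupied shift: shift 3): for example route -> shift 1; anneal -> shift 3; grind -> shift 1; finish -> shift 1; press -> shift 2; cut -> shift 2.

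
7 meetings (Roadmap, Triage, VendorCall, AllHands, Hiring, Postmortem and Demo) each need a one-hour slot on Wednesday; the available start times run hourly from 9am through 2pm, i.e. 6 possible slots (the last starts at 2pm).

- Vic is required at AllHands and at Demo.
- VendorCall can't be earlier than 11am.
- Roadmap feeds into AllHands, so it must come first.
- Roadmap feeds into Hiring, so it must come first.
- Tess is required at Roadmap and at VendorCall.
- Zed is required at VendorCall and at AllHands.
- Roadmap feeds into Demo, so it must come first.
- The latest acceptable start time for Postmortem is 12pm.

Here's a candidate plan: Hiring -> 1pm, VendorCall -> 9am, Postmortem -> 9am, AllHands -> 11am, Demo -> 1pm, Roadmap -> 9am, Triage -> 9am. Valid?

No — it violates: VendorCall can't be earlier than 11am

Roadmap feeds into AllHands, so it must come first — holds.
Zed is required at VendorCall and at AllHands — holds.
Tess is required at Roadmap and at VendorCall — violated.
Roadmap feeds into Demo, so it must come first — holds.
The latest acceptable start time for Postmortem is 12pm — holds.
VendorCall can't be earlier than 11am — violated.
Roadmap feeds into Hiring, so it must come first — holds.
Vic is required at AllHands and at Demo — holds.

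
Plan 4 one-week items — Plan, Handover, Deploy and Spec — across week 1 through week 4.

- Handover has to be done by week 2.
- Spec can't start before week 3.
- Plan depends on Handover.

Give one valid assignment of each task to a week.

Spec -> week 3; Plan -> week 2; Deploy -> week 1; Handover -> week 1

Checking: Handover(week 1) before Plan(week 2); Spec=week 3 in [week 3,week 4]; Handover=week 1 in [week 1,week 2].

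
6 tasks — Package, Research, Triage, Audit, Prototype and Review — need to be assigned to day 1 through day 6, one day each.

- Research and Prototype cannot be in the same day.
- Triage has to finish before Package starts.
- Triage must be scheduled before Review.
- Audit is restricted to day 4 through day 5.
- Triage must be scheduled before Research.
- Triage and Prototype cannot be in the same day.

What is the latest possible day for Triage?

day 5

Downstream work caps Triage at day 5.
Triage at day 5 is achievable: Prototype in day 1; Research in day 6; Package in day 6; Audit in day 4; Review in day 6; Triage in day 5.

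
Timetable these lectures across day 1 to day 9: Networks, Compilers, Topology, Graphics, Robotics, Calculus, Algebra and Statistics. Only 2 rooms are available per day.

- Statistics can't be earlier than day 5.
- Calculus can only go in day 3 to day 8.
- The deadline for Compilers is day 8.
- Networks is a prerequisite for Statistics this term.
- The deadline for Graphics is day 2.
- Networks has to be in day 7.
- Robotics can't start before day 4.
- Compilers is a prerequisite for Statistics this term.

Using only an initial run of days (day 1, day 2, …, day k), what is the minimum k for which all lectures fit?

8 days

The precedence chain requires at least 2 distinct days.
With at most 2 per day and 8 lectures, at least 4 days are needed.
Propagating the time windows through the other constraints, Statistics can't land before day 8, so the schedule must run through at least day 8.
8 works (last occupied day: day 8): for example Calculus -> day 3, Statistics -> day 8, Algebra -> day 2, Robotics -> day 4, Compilers -> day 1, Networks -> day 7, Graphics -> day 1, Topology -> day 2.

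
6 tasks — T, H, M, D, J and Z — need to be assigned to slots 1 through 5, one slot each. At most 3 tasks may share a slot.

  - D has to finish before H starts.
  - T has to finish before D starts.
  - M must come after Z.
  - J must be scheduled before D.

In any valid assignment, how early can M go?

Precedence pushes M to at least 2.
M at 2 is achievable: M -> 2; H -> 3; Z -> 1; J -> 1; D -> 2; T -> 1.

2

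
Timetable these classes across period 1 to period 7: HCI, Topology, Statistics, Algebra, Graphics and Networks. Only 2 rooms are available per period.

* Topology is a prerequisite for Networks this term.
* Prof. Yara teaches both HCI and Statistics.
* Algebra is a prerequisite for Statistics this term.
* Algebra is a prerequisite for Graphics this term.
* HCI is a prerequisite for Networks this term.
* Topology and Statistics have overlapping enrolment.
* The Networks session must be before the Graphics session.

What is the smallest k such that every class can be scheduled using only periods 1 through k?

The precedence chain requires at least 3 distinct periods.
With at most 2 per period and 6 classes, at least 3 periods are needed.
3 works (last occupied period: period 3): for example Statistics -> period 3, Topology -> period 1, HCI -> period 1, Networks -> period 2, Graphics -> period 3, Algebra -> period 2.

3 periods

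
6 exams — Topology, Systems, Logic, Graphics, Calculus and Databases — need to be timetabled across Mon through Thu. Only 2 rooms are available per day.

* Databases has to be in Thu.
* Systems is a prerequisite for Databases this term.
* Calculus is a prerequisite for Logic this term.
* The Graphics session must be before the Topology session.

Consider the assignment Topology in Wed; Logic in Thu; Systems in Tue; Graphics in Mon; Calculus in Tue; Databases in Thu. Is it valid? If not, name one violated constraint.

Yes, all constraints hold

Systems is a prerequisite for Databases this term — holds.
Databases has to be in Thu — holds.
Only 2 rooms are available per day — holds.
Calculus is a prerequisite for Logic this term — holds.
The Graphics session must be before the Topology session — holds.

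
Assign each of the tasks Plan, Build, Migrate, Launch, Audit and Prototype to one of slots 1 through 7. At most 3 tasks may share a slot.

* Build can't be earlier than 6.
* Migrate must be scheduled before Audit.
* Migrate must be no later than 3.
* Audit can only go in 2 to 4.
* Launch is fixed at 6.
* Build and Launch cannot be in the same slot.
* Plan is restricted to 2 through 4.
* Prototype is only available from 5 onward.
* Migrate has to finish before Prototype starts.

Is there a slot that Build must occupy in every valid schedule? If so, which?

7

Build's window is 6–7.
Launch is fixed at 6, and Build can't share a slot with Launch.
So Build must be 7.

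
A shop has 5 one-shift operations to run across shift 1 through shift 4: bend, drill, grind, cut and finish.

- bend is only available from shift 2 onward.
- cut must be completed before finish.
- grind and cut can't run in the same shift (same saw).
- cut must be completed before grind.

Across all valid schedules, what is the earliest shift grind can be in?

shift 2

Precedence pushes grind to at least shift 2.
grind at shift 2 is achievable: cut=shift 1; finish=shift 2; drill=shift 1; bend=shift 2; grind=shift 2.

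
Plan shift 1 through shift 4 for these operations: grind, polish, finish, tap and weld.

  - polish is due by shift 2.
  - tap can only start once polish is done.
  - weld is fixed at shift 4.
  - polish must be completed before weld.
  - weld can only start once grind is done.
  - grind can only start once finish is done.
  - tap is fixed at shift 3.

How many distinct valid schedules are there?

6

Splitting on grind: it can be shift 2 (2), shift 3 (4). Listing each branch's schedules as (polish, finish, tap, weld) by shift number:
grind=shift 2: (1,1,3,4) (2,1,3,4) — 2.
grind=shift 3: (1,1,3,4) (1,2,3,4) (2,1,3,4) (2,2,3,4) — 4.
Summing: 2 + 4 = 6.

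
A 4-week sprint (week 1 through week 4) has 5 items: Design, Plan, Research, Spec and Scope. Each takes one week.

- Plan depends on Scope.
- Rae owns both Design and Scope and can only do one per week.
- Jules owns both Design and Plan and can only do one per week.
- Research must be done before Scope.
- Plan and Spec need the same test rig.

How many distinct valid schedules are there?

24

Splitting on Design: it can be week 1 (12), week 2 (6), week 3 (3), week 4 (3). Listing each branch's schedules as (Plan, Research, Spec, Scope) by week number:
Design=week 1: (3,1,1,2) (3,1,2,2) (3,1,4,2) (4,1,1,2) (4,1,1,3) (4,1,2,2) (4,1,2,3) (4,1,3,2) (4,1,3,3) (4,2,1,3) (4,2,2,3) (4,2,3,3) — 12.
Design=week 2: (4,1,1,3) (4,1,2,3) (4,1,3,3) (4,2,1,3) (4,2,2,3) (4,2,3,3) — 6.
Design=week 3: (4,1,1,2) (4,1,2,2) (4,1,3,2) — 3.
Design=week 4: (3,1,1,2) (3,1,2,2) (3,1,4,2) — 3.
Summing: 12 + 6 + 3 + 3 = 24.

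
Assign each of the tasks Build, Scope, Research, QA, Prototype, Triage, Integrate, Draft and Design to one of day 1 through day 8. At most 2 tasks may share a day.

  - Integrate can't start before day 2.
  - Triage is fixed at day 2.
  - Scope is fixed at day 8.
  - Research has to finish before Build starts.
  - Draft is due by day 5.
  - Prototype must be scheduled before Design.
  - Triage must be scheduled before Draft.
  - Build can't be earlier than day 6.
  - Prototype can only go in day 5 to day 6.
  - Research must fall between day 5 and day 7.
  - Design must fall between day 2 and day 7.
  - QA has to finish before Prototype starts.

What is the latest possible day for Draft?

day 5

Precedence pushes Draft to at least day 3; Draft's own window allows nothing later than day 5.
Draft at day 5 is achievable: Design -> day 6; Scope -> day 8; Draft -> day 5; Triage -> day 2; QA -> day 1; Build -> day 7; Prototype -> day 5; Research -> day 6; Integrate -> day 2.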